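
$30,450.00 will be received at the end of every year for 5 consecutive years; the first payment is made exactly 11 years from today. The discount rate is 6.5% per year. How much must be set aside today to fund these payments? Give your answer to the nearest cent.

Ordinary annuity of 5 payments, first payment at period 11.
Periodic rate r = 0.065 per year.
The ordinary-annuity PV formula values the stream one period before the first payment (period 10); discount that back 10 periods:
PV₀ = 30,450 × [1 − (1+r)^−5] / r × (1+r)^−10 = $67,411.39

$67,411.39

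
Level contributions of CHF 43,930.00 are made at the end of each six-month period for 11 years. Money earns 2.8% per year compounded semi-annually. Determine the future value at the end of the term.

This is an ordinary annuity: 22 deposits of CHF 43,930.00 at the end of each six-month period.
Periodic rate r = 0.028/2 per half-year; n is counted in half-years.
FV = PMT × [((1+r)^n − 1)/r] = 43,930 × [(1+r)^22 − 1] / r = CHF 1,122,717.49

CHF 1,122,717.49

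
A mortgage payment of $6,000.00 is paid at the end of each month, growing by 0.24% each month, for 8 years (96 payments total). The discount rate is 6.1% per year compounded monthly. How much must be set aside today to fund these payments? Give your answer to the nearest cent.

$506,131.47

Periodic rate r = 0.061/12 per month; n is counted in months.
Growing ordinary annuity: PV = PMT₁ × [1 − ((1+g)/(1+r))^n] / (r − g) = 6,000 × [1 − ((1+0.0024)/(1+r))^96] / (r − 0.0024) = $506,131.47.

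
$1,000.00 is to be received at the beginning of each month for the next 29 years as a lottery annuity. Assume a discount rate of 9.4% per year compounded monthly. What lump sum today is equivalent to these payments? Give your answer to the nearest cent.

This is an annuity due: 348 payments of $1,000.00 at the beginning of each month.
Periodic rate r = 0.094/12 per month; n is counted in months.
PV = PMT × [(1 − (1+r)^−n)/r] × (1+r) = 1,000 × [1 − (1+r)^−348] / r × (1+r) = $120,144.90

$120,144.90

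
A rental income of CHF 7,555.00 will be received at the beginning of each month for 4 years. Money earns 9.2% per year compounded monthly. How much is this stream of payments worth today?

CHF 304,759.24

This is an annuity due: 48 payments of CHF 7,555.00 at the beginning of each month.
Periodic rate r = 0.092/12 per month; n is counted in months.
PV = PMT × [(1 − (1+r)^−n)/r] × (1+r) = 7,555 × [1 − (1+r)^−48] / r × (1+r) = CHF 304,759.24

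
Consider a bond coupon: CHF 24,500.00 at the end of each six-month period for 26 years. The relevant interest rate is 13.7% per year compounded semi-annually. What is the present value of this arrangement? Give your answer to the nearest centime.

CHF 346,256.48

This is an ordinary annuity: 52 payments of CHF 24,500.00 at the end of each six-month period.
Periodic rate r = 0.137/2 per half-year; n is counted in half-years.
PV = PMT × [(1 − (1+r)^−n)/r] = 24,500 × [1 − (1+r)^−52] / r = CHF 346,256.48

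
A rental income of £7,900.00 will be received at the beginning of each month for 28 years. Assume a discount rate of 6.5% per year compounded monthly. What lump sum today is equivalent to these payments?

This is an annuity due: 336 payments of £7,900.00 at the beginning of each month.
Periodic rate r = 0.065/12 per month; n is counted in months.
PV = PMT × [(1 − (1+r)^−n)/r] × (1+r) = 7,900 × [1 − (1+r)^−336] / r × (1+r) = £1,227,603.44

£1,227,603.44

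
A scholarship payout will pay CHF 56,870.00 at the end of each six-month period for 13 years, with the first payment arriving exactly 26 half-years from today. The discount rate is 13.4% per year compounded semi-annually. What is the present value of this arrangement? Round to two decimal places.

CHF 136,687.83

Ordinary annuity of 26 payments, first payment at period 26.
Periodic rate r = 0.134/2 per half-year; n is counted in half-years.
The ordinary-annuity PV formula values the stream one period before the first payment (period 25); discount that back 25 periods:
PV₀ = 56,870 × [1 − (1+r)^−26] / r × (1+r)^−25 = CHF 136,687.83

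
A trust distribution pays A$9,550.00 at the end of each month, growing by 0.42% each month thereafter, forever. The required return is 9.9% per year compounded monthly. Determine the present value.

A$2,358,024.69

Periodic rate r = 0.099/12 per month.
Growing perpetuity (Gordon): PV = PMT₁ / (r − g) = 9,550 / (r − 0.0042) = A$2,358,024.69.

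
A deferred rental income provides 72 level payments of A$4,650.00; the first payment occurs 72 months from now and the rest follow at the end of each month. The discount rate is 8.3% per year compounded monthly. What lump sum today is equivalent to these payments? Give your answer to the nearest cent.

Ordinary annuity of 72 payments, first payment at period 72.
Periodic rate r = 0.083/12 per month; n is counted in months.
The ordinary-annuity PV formula values the stream one period before the first payment (period 71); discount that back 71 periods:
PV₀ = 4,650 × [1 − (1+r)^−72] / r × (1+r)^−71 = A$161,223.37

A$161,223.37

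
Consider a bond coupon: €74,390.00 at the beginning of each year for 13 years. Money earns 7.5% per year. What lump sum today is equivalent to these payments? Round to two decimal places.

This is an annuity due: 13 payments of €74,390.00 at the beginning of each year.
Periodic rate r = 0.075 per year.
PV = PMT × [(1 − (1+r)^−n)/r] × (1+r) = 74,390 × [1 − (1+r)^−13] / r × (1+r) = €649,817.35

€649,817.35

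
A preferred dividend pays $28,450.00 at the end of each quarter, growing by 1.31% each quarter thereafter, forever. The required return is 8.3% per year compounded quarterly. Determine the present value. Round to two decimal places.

Periodic rate r = 0.083/4 per quarter.
Growing perpetuity (Gordon): PV = PMT₁ / (r − g) = 28,450 / (r − 0.0131) = $3,718,954.25.

$3,718,954.25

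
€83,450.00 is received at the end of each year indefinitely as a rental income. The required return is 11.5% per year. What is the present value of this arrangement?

€725,652.17

Periodic rate r = 0.115 per year.
Level perpetuity: PV = PMT / r = 83,450 / (0.115) = €725,652.17.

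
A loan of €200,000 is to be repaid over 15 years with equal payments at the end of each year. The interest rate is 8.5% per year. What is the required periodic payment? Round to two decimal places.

Level ordinary annuity; solve PV = PMT × [(1 − (1+r)^−n)/r] for PMT.
Periodic rate r = 0.085 per year.
With n = 15: PMT = 200,000 / ([(1 − (1+r)^−n)/r]) = €24,084.09

€24,084.09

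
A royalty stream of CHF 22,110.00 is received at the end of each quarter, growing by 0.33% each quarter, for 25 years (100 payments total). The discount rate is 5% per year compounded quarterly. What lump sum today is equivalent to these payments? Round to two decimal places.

CHF 1,438,590.47

Periodic rate r = 0.05/4 per quarter; n is counted in quarters.
Growing ordinary annuity: PV = PMT₁ × [1 − ((1+g)/(1+r))^n] / (r − g) = 22,110 × [1 − ((1+0.0033)/(1+r))^100] / (r − 0.0033) = CHF 1,438,590.47.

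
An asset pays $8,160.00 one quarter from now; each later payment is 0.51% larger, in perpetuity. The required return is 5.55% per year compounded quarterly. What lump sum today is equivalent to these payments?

$929,914.53

Periodic rate r = 0.0555/4 per quarter.
Growing perpetuity (Gordon): PV = PMT₁ / (r − g) = 8,160 / (r − 0.0051) = $929,914.53.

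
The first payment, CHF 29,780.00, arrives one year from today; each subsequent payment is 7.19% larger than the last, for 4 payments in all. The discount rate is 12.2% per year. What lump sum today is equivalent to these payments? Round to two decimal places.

Periodic rate r = 0.122 per year.
Growing ordinary annuity: PV = PMT₁ × [1 − ((1+g)/(1+r))^n] / (r − g) = 29,780 × [1 − ((1+0.0719)/(1+r))^4] / (r − 0.0719) = CHF 99,265.92.

CHF 99,265.92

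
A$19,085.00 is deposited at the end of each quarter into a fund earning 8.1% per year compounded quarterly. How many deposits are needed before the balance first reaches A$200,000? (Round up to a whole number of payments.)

10 payments

Periodic rate r = 0.081/4 per quarter; n is counted in quarters.
Ordinary annuity FV: 200,000 = 19,085 × [((1+r)^n − 1)/r].
(1+r)^n = 1 + 200,000 × r / 19,085, so n = ln(1 + 200,000·r/19,085) / ln(1+r) = 9.60.
Round up to a whole number of payments: n = 10.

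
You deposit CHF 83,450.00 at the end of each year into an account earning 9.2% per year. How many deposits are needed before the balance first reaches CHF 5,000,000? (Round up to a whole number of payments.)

Periodic rate r = 0.092 per year.
Ordinary annuity FV: 5,000,000 = 83,450 × [((1+r)^n − 1)/r].
(1+r)^n = 1 + 5,000,000 × r / 83,450, so n = ln(1 + 5,000,000·r/83,450) / ln(1+r) = 21.29.
Round up to a whole number of payments: n = 22.

22 payments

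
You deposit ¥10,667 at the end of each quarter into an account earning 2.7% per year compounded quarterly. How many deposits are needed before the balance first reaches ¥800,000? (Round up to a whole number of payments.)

61 payments

Periodic rate r = 0.027/4 per quarter; n is counted in quarters.
Ordinary annuity FV: 800,000 = 10,667 × [((1+r)^n − 1)/r].
(1+r)^n = 1 + 800,000 × r / 10,667, so n = ln(1 + 800,000·r/10,667) / ln(1+r) = 60.89.
Round up to a whole number of payments: n = 61.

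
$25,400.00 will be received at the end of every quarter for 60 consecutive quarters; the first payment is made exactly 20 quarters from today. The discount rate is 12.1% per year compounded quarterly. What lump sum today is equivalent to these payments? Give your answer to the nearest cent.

Ordinary annuity of 60 payments, first payment at period 20.
Periodic rate r = 0.121/4 per quarter; n is counted in quarters.
The ordinary-annuity PV formula values the stream one period before the first payment (period 19); discount that back 19 periods:
PV₀ = 25,400 × [1 − (1+r)^−60] / r × (1+r)^−19 = $396,915.24

$396,915.24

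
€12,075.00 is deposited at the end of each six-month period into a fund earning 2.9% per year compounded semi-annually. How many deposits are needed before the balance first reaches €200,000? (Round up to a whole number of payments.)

15 payments

Periodic rate r = 0.029/2 per half-year; n is counted in half-years.
Ordinary annuity FV: 200,000 = 12,075 × [((1+r)^n − 1)/r].
(1+r)^n = 1 + 200,000 × r / 12,075, so n = ln(1 + 200,000·r/12,075) / ln(1+r) = 14.95.
Round up to a whole number of payments: n = 15.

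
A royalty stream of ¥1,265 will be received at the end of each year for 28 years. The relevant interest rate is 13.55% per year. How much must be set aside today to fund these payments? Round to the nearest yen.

This is an ordinary annuity: 28 payments of ¥1,265 at the end of each year.
Periodic rate r = 0.1355 per year.
PV = PMT × [(1 − (1+r)^−n)/r] = 1,265 × [1 − (1+r)^−28] / r = ¥9,070

¥9,070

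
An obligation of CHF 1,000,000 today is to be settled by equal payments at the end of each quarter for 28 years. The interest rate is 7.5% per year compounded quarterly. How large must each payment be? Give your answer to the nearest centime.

Level ordinary annuity; solve PV = PMT × [(1 − (1+r)^−n)/r] for PMT.
Periodic rate r = 0.075/4 per quarter; n is counted in quarters.
With n = 112: PMT = 1,000,000 / ([(1 − (1+r)^−n)/r]) = CHF 21,425.16

CHF 21,425.16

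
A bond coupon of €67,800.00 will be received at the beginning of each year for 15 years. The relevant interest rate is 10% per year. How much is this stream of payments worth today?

This is an annuity due: 15 payments of €67,800.00 at the beginning of each year.
Periodic rate r = 0.1 per year.
PV = PMT × [(1 − (1+r)^−n)/r] × (1+r) = 67,800 × [1 − (1+r)^−15] / r × (1+r) = €567,261.41

€567,261.41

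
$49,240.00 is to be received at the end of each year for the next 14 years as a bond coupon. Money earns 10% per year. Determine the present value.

$362,735.69

This is an ordinary annuity: 14 payments of $49,240.00 at the end of each year.
Periodic rate r = 0.1 per year.
PV = PMT × [(1 − (1+r)^−n)/r] = 49,240 × [1 − (1+r)^−14] / r = $362,735.69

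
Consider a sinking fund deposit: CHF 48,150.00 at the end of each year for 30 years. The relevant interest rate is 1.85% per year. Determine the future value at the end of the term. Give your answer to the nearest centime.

This is an ordinary annuity: 30 deposits of CHF 48,150.00 at the end of each year.
Periodic rate r = 0.0185 per year.
FV = PMT × [((1+r)^n − 1)/r] = 48,150 × [(1+r)^30 − 1] / r = CHF 1,908,117.98

CHF 1,908,117.98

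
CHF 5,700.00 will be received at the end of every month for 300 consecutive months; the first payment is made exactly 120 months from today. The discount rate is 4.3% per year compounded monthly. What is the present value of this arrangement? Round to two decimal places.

CHF 683,887.06

Ordinary annuity of 300 payments, first payment at period 120.
Periodic rate r = 0.043/12 per month; n is counted in months.
The ordinary-annuity PV formula values the stream one period before the first payment (period 119); discount that back 119 periods:
PV₀ = 5,700 × [1 − (1+r)^−300] / r × (1+r)^−119 = CHF 683,887.06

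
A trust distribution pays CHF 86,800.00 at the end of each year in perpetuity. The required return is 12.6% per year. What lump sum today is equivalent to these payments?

Periodic rate r = 0.126 per year.
Level perpetuity: PV = PMT / r = 86,800 / (0.126) = CHF 688,888.89.

CHF 688,888.89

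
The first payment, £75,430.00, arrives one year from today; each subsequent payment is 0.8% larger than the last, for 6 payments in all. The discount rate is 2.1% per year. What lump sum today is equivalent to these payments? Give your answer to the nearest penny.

Periodic rate r = 0.021 per year.
Growing ordinary annuity: PV = PMT₁ × [1 − ((1+g)/(1+r))^n] / (r − g) = 75,430 × [1 − ((1+0.008)/(1+r))^6] / (r − 0.008) = £429,398.56.

£429,398.56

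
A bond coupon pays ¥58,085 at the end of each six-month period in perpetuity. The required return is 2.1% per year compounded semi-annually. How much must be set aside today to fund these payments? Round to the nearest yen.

Periodic rate r = 0.021/2 per half-year.
Level perpetuity: PV = PMT / r = 58,085 / (0.021/2) = ¥5,531,905.

¥5,531,905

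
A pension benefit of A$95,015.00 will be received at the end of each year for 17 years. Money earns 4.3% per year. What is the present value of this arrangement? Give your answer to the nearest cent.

A$1,129,485.24

This is an ordinary annuity: 17 payments of A$95,015.00 at the end of each year.
Periodic rate r = 0.043 per year.
PV = PMT × [(1 − (1+r)^−n)/r] = 95,015 × [1 − (1+r)^−17] / r = A$1,129,485.24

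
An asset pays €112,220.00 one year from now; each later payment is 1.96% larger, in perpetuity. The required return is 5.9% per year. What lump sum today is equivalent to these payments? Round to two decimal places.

Periodic rate r = 0.059 per year.
Growing perpetuity (Gordon): PV = PMT₁ / (r − g) = 112,220 / (r − 0.0196) = €2,848,223.35.

€2,848,223.35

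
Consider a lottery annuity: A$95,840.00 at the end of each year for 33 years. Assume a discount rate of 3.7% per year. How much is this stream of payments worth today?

A$1,809,279.11

This is an ordinary annuity: 33 payments of A$95,840.00 at the end of each year.
Periodic rate r = 0.037 per year.
PV = PMT × [(1 − (1+r)^−n)/r] = 95,840 × [1 − (1+r)^−33] / r = A$1,809,279.11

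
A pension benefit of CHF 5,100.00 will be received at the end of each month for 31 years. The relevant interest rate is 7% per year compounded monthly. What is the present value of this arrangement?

CHF 773,830.51

This is an ordinary annuity: 372 payments of CHF 5,100.00 at the end of each month.
Periodic rate r = 0.07/12 per month; n is counted in months.
PV = PMT × [(1 − (1+r)^−n)/r] = 5,100 × [1 − (1+r)^−372] / r = CHF 773,830.51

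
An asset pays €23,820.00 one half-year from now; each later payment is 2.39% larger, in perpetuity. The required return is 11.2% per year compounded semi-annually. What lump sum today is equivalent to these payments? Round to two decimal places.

Periodic rate r = 0.112/2 per half-year.
Growing perpetuity (Gordon): PV = PMT₁ / (r − g) = 23,820 / (r − 0.0239) = €742,056.07.

€742,056.07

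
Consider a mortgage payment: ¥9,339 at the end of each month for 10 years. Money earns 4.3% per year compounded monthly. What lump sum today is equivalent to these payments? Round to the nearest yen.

¥909,551

This is an ordinary annuity: 120 payments of ¥9,339 at the end of each month.
Periodic rate r = 0.043/12 per month; n is counted in months.
PV = PMT × [(1 − (1+r)^−n)/r] = 9,339 × [1 − (1+r)^−120] / r = ¥909,551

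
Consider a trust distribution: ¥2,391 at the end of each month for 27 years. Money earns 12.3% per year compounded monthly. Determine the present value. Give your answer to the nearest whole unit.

¥224,700

This is an ordinary annuity: 324 payments of ¥2,391 at the end of each month.
Periodic rate r = 0.123/12 per month; n is counted in months.
PV = PMT × [(1 − (1+r)^−n)/r] = 2,391 × [1 − (1+r)^−324] / r = ¥224,700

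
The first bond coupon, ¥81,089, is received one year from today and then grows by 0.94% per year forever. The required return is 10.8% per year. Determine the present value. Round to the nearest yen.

Periodic rate r = 0.108 per year.
Growing perpetuity (Gordon): PV = PMT₁ / (r − g) = 81,089 / (r − 0.0094) = ¥822,404.

¥822,404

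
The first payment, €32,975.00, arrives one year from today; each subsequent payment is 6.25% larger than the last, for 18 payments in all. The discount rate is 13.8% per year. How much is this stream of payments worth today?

Periodic rate r = 0.138 per year.
Growing ordinary annuity: PV = PMT₁ × [1 − ((1+g)/(1+r))^n] / (r − g) = 32,975 × [1 − ((1+0.0625)/(1+r))^18] / (r − 0.0625) = €309,815.10.

€309,815.10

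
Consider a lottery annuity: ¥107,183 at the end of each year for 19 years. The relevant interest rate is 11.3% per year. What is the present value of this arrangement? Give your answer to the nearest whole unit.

This is an ordinary annuity: 19 payments of ¥107,183 at the end of each year.
Periodic rate r = 0.113 per year.
PV = PMT × [(1 − (1+r)^−n)/r] = 107,183 × [1 − (1+r)^−19] / r = ¥824,460

¥824,460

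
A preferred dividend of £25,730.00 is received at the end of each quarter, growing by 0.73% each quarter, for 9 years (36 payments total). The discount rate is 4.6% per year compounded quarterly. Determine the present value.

Periodic rate r = 0.046/4 per quarter; n is counted in quarters.
Growing ordinary annuity: PV = PMT₁ × [1 − ((1+g)/(1+r))^n] / (r − g) = 25,730 × [1 − ((1+0.0073)/(1+r))^36] / (r − 0.0073) = £852,233.50.

£852,233.50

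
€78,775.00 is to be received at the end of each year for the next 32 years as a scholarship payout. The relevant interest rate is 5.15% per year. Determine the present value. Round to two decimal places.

€1,222,932.45

This is an ordinary annuity: 32 payments of €78,775.00 at the end of each year.
Periodic rate r = 0.0515 per year.
PV = PMT × [(1 − (1+r)^−n)/r] = 78,775 × [1 − (1+r)^−32] / r = €1,222,932.45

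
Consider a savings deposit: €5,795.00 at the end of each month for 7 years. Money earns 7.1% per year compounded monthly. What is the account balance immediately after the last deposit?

This is an ordinary annuity: 84 deposits of €5,795.00 at the end of each month.
Periodic rate r = 0.071/12 per month; n is counted in months.
FV = PMT × [((1+r)^n − 1)/r] = 5,795 × [(1+r)^84 − 1] / r = €628,188.05

€628,188.05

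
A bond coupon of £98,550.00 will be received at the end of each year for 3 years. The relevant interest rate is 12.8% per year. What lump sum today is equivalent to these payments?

£233,484.09

This is an ordinary annuity: 3 payments of £98,550.00 at the end of each year.
Periodic rate r = 0.128 per year.
PV = PMT × [(1 − (1+r)^−n)/r] = 98,550 × [1 − (1+r)^−3] / r = £233,484.09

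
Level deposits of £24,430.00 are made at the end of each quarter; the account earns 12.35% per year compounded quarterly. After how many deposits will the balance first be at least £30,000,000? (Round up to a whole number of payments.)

121 payments

Periodic rate r = 0.1235/4 per quarter; n is counted in quarters.
Ordinary annuity FV: 30,000,000 = 24,430 × [((1+r)^n − 1)/r].
(1+r)^n = 1 + 30,000,000 × r / 24,430, so n = ln(1 + 30,000,000·r/24,430) / ln(1+r) = 120.41.
Round up to a whole number of payments: n = 121.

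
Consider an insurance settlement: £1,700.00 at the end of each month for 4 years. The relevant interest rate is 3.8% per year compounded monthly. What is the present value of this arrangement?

This is an ordinary annuity: 48 payments of £1,700.00 at the end of each month.
Periodic rate r = 0.038/12 per month; n is counted in months.
PV = PMT × [(1 − (1+r)^−n)/r] = 1,700 × [1 − (1+r)^−48] / r = £75,590.27

£75,590.27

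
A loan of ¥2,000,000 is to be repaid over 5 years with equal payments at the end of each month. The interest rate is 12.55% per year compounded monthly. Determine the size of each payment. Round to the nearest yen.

¥45,047

Level ordinary annuity; solve PV = PMT × [(1 − (1+r)^−n)/r] for PMT.
Periodic rate r = 0.1255/12 per month; n is counted in months.
With n = 60: PMT = 2,000,000 / ([(1 − (1+r)^−n)/r]) = ¥45,047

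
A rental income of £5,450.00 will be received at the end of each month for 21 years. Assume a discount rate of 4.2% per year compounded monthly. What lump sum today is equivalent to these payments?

This is an ordinary annuity: 252 payments of £5,450.00 at the end of each month.
Periodic rate r = 0.042/12 per month; n is counted in months.
PV = PMT × [(1 − (1+r)^−n)/r] = 5,450 × [1 − (1+r)^−252] / r = £911,563.70

£911,563.70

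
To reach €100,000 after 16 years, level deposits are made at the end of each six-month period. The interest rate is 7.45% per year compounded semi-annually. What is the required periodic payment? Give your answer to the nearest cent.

Level ordinary annuity; solve FV = PMT × [((1+r)^n − 1)/r] for PMT.
Periodic rate r = 0.0745/2 per half-year; n is counted in half-years.
With n = 32: PMT = 100,000 / ([((1+r)^n − 1)/r]) = €1,675.61

€1,675.61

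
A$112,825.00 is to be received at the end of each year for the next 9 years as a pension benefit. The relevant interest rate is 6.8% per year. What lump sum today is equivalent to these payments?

A$741,376.17

This is an ordinary annuity: 9 payments of A$112,825.00 at the end of each year.
Periodic rate r = 0.068 per year.
PV = PMT × [(1 − (1+r)^−n)/r] = 112,825 × [1 − (1+r)^−9] / r = A$741,376.17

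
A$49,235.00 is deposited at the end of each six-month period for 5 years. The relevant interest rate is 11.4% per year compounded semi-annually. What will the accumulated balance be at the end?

This is an ordinary annuity: 10 deposits of A$49,235.00 at the end of each six-month period.
Periodic rate r = 0.114/2 per half-year; n is counted in half-years.
FV = PMT × [((1+r)^n − 1)/r] = 49,235 × [(1+r)^10 − 1] / r = A$639,885.69

A$639,885.69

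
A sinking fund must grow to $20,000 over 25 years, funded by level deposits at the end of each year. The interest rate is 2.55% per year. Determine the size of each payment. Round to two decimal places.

$581.74

Level ordinary annuity; solve FV = PMT × [((1+r)^n − 1)/r] for PMT.
Periodic rate r = 0.0255 per year.
With n = 25: PMT = 20,000 / ([((1+r)^n − 1)/r]) = $581.74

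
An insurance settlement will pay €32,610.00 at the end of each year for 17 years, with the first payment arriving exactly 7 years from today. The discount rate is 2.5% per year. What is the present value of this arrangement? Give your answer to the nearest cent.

Ordinary annuity of 17 payments, first payment at period 7.
Periodic rate r = 0.025 per year.
The ordinary-annuity PV formula values the stream one period before the first payment (period 6); discount that back 6 periods:
PV₀ = 32,610 × [1 − (1+r)^−17] / r × (1+r)^−6 = €385,580.15

€385,580.15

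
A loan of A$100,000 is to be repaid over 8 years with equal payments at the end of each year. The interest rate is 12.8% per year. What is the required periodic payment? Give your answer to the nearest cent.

A$20,696.19

Level ordinary annuity; solve PV = PMT × [(1 − (1+r)^−n)/r] for PMT.
Periodic rate r = 0.128 per year.
With n = 8: PMT = 100,000 / ([(1 − (1+r)^−n)/r]) = A$20,696.19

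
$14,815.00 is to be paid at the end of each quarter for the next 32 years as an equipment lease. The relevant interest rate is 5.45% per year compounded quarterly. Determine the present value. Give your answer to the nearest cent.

$894,999.71

This is an ordinary annuity: 128 payments of $14,815.00 at the end of each quarter.
Periodic rate r = 0.0545/4 per quarter; n is counted in quarters.
PV = PMT × [(1 − (1+r)^−n)/r] = 14,815 × [1 − (1+r)^−128] / r = $894,999.71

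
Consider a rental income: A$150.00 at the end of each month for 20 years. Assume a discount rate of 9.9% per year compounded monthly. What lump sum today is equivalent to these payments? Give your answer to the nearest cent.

A$15,650.99

This is an ordinary annuity: 240 payments of A$150.00 at the end of each month.
Periodic rate r = 0.099/12 per month; n is counted in months.
PV = PMT × [(1 − (1+r)^−n)/r] = 150 × [1 − (1+r)^−240] / r = A$15,650.99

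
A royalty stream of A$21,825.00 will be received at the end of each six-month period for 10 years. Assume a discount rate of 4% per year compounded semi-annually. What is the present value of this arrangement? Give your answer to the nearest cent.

A$356,870.03

This is an ordinary annuity: 20 payments of A$21,825.00 at the end of each six-month period.
Periodic rate r = 0.04/2 per half-year; n is counted in half-years.
PV = PMT × [(1 − (1+r)^−n)/r] = 21,825 × [1 − (1+r)^−20] / r = A$356,870.03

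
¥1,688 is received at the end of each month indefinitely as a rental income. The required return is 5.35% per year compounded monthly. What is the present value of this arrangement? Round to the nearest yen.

¥378,617

Periodic rate r = 0.0535/12 per month.
Level perpetuity: PV = PMT / r = 1,688 / (0.0535/12) = ¥378,617.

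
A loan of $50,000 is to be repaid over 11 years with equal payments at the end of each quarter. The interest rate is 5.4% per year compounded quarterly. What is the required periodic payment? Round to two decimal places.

$1,514.51

Level ordinary annuity; solve PV = PMT × [(1 − (1+r)^−n)/r] for PMT.
Periodic rate r = 0.054/4 per quarter; n is counted in quarters.
With n = 44: PMT = 50,000 / ([(1 − (1+r)^−n)/r]) = $1,514.51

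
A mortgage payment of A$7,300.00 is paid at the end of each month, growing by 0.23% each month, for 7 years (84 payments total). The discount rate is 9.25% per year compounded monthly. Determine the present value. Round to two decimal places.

A$490,871.34

Periodic rate r = 0.0925/12 per month; n is counted in months.
Growing ordinary annuity: PV = PMT₁ × [1 − ((1+g)/(1+r))^n] / (r − g) = 7,300 × [1 − ((1+0.0023)/(1+r))^84] / (r − 0.0023) = A$490,871.34.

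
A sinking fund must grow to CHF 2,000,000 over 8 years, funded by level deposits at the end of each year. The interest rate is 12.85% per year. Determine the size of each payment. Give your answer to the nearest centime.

CHF 157,635.47

Level ordinary annuity; solve FV = PMT × [((1+r)^n − 1)/r] for PMT.
Periodic rate r = 0.1285 per year.
With n = 8: PMT = 2,000,000 / ([((1+r)^n − 1)/r]) = CHF 157,635.47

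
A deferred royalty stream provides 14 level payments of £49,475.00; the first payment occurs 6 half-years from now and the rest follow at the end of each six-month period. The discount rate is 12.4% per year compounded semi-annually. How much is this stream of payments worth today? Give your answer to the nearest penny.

£336,241.06

Ordinary annuity of 14 payments, first payment at period 6.
Periodic rate r = 0.124/2 per half-year; n is counted in half-years.
The ordinary-annuity PV formula values the stream one period before the first payment (period 5); discount that back 5 periods:
PV₀ = 49,475 × [1 − (1+r)^−14] / r × (1+r)^−5 = £336,241.06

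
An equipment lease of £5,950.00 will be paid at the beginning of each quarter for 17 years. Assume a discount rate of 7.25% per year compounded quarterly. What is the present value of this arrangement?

This is an annuity due: 68 payments of £5,950.00 at the beginning of each quarter.
Periodic rate r = 0.0725/4 per quarter; n is counted in quarters.
PV = PMT × [(1 − (1+r)^−n)/r] × (1+r) = 5,950 × [1 − (1+r)^−68] / r × (1+r) = £235,696.62

£235,696.62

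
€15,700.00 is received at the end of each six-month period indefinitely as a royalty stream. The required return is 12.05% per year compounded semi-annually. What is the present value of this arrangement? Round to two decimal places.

€260,580.91

Periodic rate r = 0.1205/2 per half-year.
Level perpetuity: PV = PMT / r = 15,700 / (0.1205/2) = €260,580.91.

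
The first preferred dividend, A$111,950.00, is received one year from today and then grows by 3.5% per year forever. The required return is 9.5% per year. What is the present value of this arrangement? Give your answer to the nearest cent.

Periodic rate r = 0.095 per year.
Growing perpetuity (Gordon): PV = PMT₁ / (r − g) = 111,950 / (r − 0.035) = A$1,865,833.33.

A$1,865,833.33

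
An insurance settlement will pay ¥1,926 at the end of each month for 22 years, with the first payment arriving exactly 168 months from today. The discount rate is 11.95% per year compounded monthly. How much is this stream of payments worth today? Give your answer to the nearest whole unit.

Ordinary annuity of 264 payments, first payment at period 168.
Periodic rate r = 0.1195/12 per month; n is counted in months.
The ordinary-annuity PV formula values the stream one period before the first payment (period 167); discount that back 167 periods:
PV₀ = 1,926 × [1 − (1+r)^−264] / r × (1+r)^−167 = ¥34,263

¥34,263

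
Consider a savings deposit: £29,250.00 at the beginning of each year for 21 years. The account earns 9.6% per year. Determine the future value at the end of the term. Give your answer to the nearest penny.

This is an annuity due: 21 deposits of £29,250.00 at the beginning of each year.
Periodic rate r = 0.096 per year.
FV = PMT × [((1+r)^n − 1)/r] × (1+r) = 29,250 × [(1+r)^21 − 1] / r × (1+r) = £1,955,278.80

£1,955,278.80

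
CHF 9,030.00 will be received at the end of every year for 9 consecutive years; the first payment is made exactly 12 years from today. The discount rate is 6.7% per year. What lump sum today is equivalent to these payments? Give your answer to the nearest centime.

Ordinary annuity of 9 payments, first payment at period 12.
Periodic rate r = 0.067 per year.
The ordinary-annuity PV formula values the stream one period before the first payment (period 11); discount that back 11 periods:
PV₀ = 9,030 × [1 − (1+r)^−9] / r × (1+r)^−11 = CHF 29,199.17

CHF 29,199.17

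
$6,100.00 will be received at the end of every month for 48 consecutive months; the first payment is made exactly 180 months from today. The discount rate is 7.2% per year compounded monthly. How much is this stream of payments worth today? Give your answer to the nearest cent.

$86,970.56

Ordinary annuity of 48 payments, first payment at period 180.
Periodic rate r = 0.072/12 per month; n is counted in months.
The ordinary-annuity PV formula values the stream one period before the first payment (period 179); discount that back 179 periods:
PV₀ = 6,100 × [1 − (1+r)^−48] / r × (1+r)^−179 = $86,970.56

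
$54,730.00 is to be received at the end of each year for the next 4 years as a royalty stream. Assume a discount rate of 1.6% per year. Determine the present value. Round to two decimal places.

$210,435.77

This is an ordinary annuity: 4 payments of $54,730.00 at the end of each year.
Periodic rate r = 0.016 per year.
PV = PMT × [(1 − (1+r)^−n)/r] = 54,730 × [1 − (1+r)^−4] / r = $210,435.77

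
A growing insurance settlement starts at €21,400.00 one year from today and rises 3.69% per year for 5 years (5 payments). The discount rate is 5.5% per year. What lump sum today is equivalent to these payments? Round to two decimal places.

Periodic rate r = 0.055 per year.
Growing ordinary annuity: PV = PMT₁ × [1 − ((1+g)/(1+r))^n] / (r − g) = 21,400 × [1 − ((1+0.0369)/(1+r))^5] / (r − 0.0369) = €98,000.93.

€98,000.93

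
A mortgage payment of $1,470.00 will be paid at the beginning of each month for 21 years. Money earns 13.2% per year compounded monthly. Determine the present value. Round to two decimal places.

$126,528.39

This is an annuity due: 252 payments of $1,470.00 at the beginning of each month.
Periodic rate r = 0.132/12 per month; n is counted in months.
PV = PMT × [(1 − (1+r)^−n)/r] × (1+r) = 1,470 × [1 − (1+r)^−252] / r × (1+r) = $126,528.39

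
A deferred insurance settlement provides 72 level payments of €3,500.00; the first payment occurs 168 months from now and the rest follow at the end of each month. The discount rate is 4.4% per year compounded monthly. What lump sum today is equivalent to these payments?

Ordinary annuity of 72 payments, first payment at period 168.
Periodic rate r = 0.044/12 per month; n is counted in months.
The ordinary-annuity PV formula values the stream one period before the first payment (period 167); discount that back 167 periods:
PV₀ = 3,500 × [1 − (1+r)^−72] / r × (1+r)^−167 = €120,003.18

€120,003.18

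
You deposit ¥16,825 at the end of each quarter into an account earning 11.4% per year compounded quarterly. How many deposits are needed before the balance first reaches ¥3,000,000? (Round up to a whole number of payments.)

Periodic rate r = 0.114/4 per quarter; n is counted in quarters.
Ordinary annuity FV: 3,000,000 = 16,825 × [((1+r)^n − 1)/r].
(1+r)^n = 1 + 3,000,000 × r / 16,825, so n = ln(1 + 3,000,000·r/16,825) / ln(1+r) = 64.24.
Round up to a whole number of payments: n = 65.

65 payments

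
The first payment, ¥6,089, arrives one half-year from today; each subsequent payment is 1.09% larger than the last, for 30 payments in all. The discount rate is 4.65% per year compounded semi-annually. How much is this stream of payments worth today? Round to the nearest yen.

Periodic rate r = 0.0465/2 per half-year; n is counted in half-years.
Growing ordinary annuity: PV = PMT₁ × [1 − ((1+g)/(1+r))^n] / (r − g) = 6,089 × [1 − ((1+0.0109)/(1+r))^30] / (r − 0.0109) = ¥150,527.

¥150,527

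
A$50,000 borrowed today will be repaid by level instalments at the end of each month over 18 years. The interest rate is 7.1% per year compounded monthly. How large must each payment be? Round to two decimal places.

A$410.68

Level ordinary annuity; solve PV = PMT × [(1 − (1+r)^−n)/r] for PMT.
Periodic rate r = 0.071/12 per month; n is counted in months.
With n = 216: PMT = 50,000 / ([(1 − (1+r)^−n)/r]) = A$410.68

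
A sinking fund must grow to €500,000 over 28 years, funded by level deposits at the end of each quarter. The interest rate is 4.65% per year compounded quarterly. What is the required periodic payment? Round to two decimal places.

€2,194.11

Level ordinary annuity; solve FV = PMT × [((1+r)^n − 1)/r] for PMT.
Periodic rate r = 0.0465/4 per quarter; n is counted in quarters.
With n = 112: PMT = 500,000 / ([((1+r)^n − 1)/r]) = €2,194.11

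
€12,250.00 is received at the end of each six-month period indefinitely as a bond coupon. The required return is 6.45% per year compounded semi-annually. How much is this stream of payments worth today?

Periodic rate r = 0.0645/2 per half-year.
Level perpetuity: PV = PMT / r = 12,250 / (0.0645/2) = €379,844.96.

€379,844.96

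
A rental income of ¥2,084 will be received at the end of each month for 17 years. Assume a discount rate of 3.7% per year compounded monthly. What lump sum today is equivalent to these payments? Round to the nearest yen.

¥315,208

This is an ordinary annuity: 204 payments of ¥2,084 at the end of each month.
Periodic rate r = 0.037/12 per month; n is counted in months.
PV = PMT × [(1 − (1+r)^−n)/r] = 2,084 × [1 − (1+r)^−204] / r = ¥315,208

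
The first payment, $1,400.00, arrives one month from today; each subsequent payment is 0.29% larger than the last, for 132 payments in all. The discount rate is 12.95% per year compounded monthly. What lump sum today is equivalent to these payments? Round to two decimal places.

$114,360.54

Periodic rate r = 0.1295/12 per month; n is counted in months.
Growing ordinary annuity: PV = PMT₁ × [1 − ((1+g)/(1+r))^n] / (r − g) = 1,400 × [1 − ((1+0.0029)/(1+r))^132] / (r − 0.0029) = $114,360.54.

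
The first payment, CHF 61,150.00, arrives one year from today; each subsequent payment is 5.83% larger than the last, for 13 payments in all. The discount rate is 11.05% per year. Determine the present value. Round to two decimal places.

Periodic rate r = 0.1105 per year.
Growing ordinary annuity: PV = PMT₁ × [1 − ((1+g)/(1+r))^n] / (r − g) = 61,150 × [1 − ((1+0.0583)/(1+r))^13] / (r − 0.0583) = CHF 544,987.80.

CHF 544,987.80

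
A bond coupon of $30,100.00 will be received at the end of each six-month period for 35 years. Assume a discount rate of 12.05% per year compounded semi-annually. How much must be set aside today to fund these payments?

This is an ordinary annuity: 70 payments of $30,100.00 at the end of each six-month period.
Periodic rate r = 0.1205/2 per half-year; n is counted in half-years.
PV = PMT × [(1 − (1+r)^−n)/r] = 30,100 × [1 − (1+r)^−70] / r = $491,266.85

$491,266.85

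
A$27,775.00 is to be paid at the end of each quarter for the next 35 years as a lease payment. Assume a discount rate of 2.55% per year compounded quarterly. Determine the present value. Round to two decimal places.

This is an ordinary annuity: 140 payments of A$27,775.00 at the end of each quarter.
Periodic rate r = 0.0255/4 per quarter; n is counted in quarters.
PV = PMT × [(1 − (1+r)^−n)/r] = 27,775 × [1 − (1+r)^−140] / r = A$2,567,096.44

A$2,567,096.44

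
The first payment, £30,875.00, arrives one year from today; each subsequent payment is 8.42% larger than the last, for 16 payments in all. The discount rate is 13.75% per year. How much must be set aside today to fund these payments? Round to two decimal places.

£310,481.63

Periodic rate r = 0.1375 per year.
Growing ordinary annuity: PV = PMT₁ × [1 − ((1+g)/(1+r))^n] / (r − g) = 30,875 × [1 − ((1+0.0842)/(1+r))^16] / (r − 0.0842) = £310,481.63.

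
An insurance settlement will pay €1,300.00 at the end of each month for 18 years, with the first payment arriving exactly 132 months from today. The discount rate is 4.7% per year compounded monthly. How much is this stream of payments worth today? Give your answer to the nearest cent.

€113,404.74

Ordinary annuity of 216 payments, first payment at period 132.
Periodic rate r = 0.047/12 per month; n is counted in months.
The ordinary-annuity PV formula values the stream one period before the first payment (period 131); discount that back 131 periods:
PV₀ = 1,300 × [1 − (1+r)^−216] / r × (1+r)^−131 = €113,404.74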